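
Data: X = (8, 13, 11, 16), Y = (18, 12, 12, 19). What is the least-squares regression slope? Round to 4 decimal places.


b = sum((xi-xbar)(yi-ybar)) / sum((xi-xbar)^2)
n = 4, xbar = 48/4 = 12, ybar = 61/4 = 15.25
Sxy = sum((xi-xbar)(yi-ybar)) = 4
Sxx = sum((xi-xbar)^2) = 34
b = Sxy / Sxx = 2/17 ≈ 0.117647

0.1176


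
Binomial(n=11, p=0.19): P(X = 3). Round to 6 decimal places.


P = C(n,k) * p^k * (1-p)^(n-k)
C(11,3) = 165
p^k = 0.19^3 = 0.006859
(1-p)^(n-k) = 0.81^8 ≈ 0.1853020
P = 165 * 0.006859 * 0.1853020 ≈ 0.209713

0.209713


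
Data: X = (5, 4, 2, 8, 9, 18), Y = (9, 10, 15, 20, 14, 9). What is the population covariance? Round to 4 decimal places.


Cov = (1/n)*sum((xi-xbar)(yi-ybar))
n = 6, xbar = 46/6 = 23/3 ≈ 7.666667, ybar = 77/6 ≈ 12.833333
sum((xi-xbar)(yi-ybar)) = -82/3 ≈ -27.333333
Cov = -27.333333 / 6 = -41/9 ≈ -4.555556

-4.5556


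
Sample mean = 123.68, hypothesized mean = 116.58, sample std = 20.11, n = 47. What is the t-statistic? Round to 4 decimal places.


t = (xbar - mu0) / (s/sqrt(n))
xbar - mu0 = 123.68 - 116.58 = 7.1
sqrt(47) ≈ 6.85565460
s/sqrt(n) = 20.11 / 6.85565460 ≈ 2.93334498
t = 7.1 / 2.93334498 ≈ 2.420445

2.4204


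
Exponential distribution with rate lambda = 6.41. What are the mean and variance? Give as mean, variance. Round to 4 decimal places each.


mean = 1/lam, var = 1/lam^2
mean = 1 / 6.41 = 100/641 ≈ 0.156006
lam^2 = 6.41^2 = 41.0881
var = 1 / 41.0881 ≈ 0.024338

0.1560, 0.0243


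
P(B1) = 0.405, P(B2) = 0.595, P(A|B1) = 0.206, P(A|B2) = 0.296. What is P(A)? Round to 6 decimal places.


P(A) = P(A|B1)*P(B1) + P(A|B2)*P(B2)
P(A|B1)*P(B1) = 0.206 * 0.405 = 0.08343
P(A|B2)*P(B2) = 0.296 * 0.595 = 0.17612
P(A) = 0.08343 + 0.17612 = 0.25955

0.259550


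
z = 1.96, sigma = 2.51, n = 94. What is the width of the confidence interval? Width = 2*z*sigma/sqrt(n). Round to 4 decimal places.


width = 2*z*sigma/sqrt(n)
2*z*sigma = 2 * 1.96 * 2.51 = 9.8392
sqrt(94) ≈ 9.695360
width = 9.8392 / 9.695360 ≈ 1.014836

1.0148


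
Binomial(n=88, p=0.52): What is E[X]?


E[X] = n*p = 88 * 0.52 = 45.76

45.76


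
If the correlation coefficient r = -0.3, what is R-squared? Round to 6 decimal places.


R^2 = r^2 = (-0.3)^2 = 0.09

0.090000


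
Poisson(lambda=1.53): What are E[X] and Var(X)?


E[X] = Var(X) = lambda = 1.53

1.53, 1.53


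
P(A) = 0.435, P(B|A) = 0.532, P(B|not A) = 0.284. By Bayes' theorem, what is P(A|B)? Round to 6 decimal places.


P(A|B) = P(B|A)*P(A) / P(B), P(B) = P(B|A)*P(A) + P(B|not A)*P(not A)
P(B|A)*P(A) = 0.532 * 0.435 = 0.23142
P(B|not A)*P(not A) = 0.284 * 0.565 = 0.16046
P(B) = 0.23142 + 0.16046 = 0.39188
P(A|B) = 0.23142 / 0.39188 ≈ 0.59053792

0.590538


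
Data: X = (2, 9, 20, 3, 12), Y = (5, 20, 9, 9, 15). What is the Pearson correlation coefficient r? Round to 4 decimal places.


r = sum((xi-xbar)(yi-ybar)) / sqrt(sum((xi-xbar)^2) * sum((yi-ybar)^2))
n = 5, xbar = 46/5 = 9.2, ybar = 58/5 = 11.6
Sxy = sum((xi-xbar)(yi-ybar)) = 43.4
Sxx = sum((xi-xbar)^2) = 214.8
Syy = sum((yi-ybar)^2) = 139.2
sqrt(Sxx*Syy) ≈ 172.916627
r = Sxy / sqrt(Sxx*Syy) = 43.4 / 172.916627 ≈ 0.250988

0.2510


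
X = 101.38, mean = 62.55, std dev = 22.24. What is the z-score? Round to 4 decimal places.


z = (X - mu) / sigma
X - mu = 101.38 - 62.55 = 38.83
z = 38.83 / 22.24 = 3883/2224 ≈ 1.745953

1.7460


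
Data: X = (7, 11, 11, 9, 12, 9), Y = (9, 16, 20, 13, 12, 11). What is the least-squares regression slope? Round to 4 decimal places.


b = sum((xi-xbar)(yi-ybar)) / sum((xi-xbar)^2)
n = 6, xbar = 59/6 ≈ 9.833333, ybar = 81/6 = 13.5
Sxy = sum((xi-xbar)(yi-ybar)) = 22.5
Sxx = sum((xi-xbar)^2) = 101/6 ≈ 16.833333
b = Sxy / Sxx = 135/101 ≈ 1.336634

1.3366


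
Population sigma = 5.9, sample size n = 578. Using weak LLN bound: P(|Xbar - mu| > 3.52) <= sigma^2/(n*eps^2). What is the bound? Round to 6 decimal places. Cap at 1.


bound = min(1, sigma^2/(n*eps^2))
sigma^2 = 5.9^2 = 34.81
n*eps^2 = 578 * 3.52^2 = 578 * 12.3904 = 7161.6512
sigma^2/(n*eps^2) = 34.81 / 7161.6512 ≈ 0.00486061

0.004861


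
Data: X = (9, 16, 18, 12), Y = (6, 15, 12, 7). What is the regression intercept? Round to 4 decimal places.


a = ybar - b*xbar, where b = sum((xi-xbar)(yi-ybar)) / sum((xi-xbar)^2)
n = 4, xbar = 55/4 = 13.75, ybar = 40/4 = 10
Sxy = sum((xi-xbar)(yi-ybar)) = 44
Sxx = sum((xi-xbar)^2) = 48.75
b = Sxy / Sxx = 176/195 ≈ 0.902564
a = 10 - 0.902564 * 13.75 = -94/39 ≈ -2.410256

-2.4103


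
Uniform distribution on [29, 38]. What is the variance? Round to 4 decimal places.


Var = (b-a)^2 / 12
(b-a)^2 = (38 - 29)^2 = 81
Var = 81/12 = 6.75

6.7500


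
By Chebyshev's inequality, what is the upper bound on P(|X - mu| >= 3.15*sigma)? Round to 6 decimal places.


P <= 1/k^2
k^2 = 3.15^2 = 9.9225
1/k^2 = 1 / 9.9225 = 400/3969 ≈ 0.10078105

0.100781


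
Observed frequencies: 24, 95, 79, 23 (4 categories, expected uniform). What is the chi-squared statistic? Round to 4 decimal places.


chi2 = sum((O-E)^2/E), E = total/4
total = 221, E = 221/4 = 55.25
(24 - 55.25)^2 / 55.25 = 976.5625 / 55.25 = 15625/884 ≈ 17.675339
(95 - 55.25)^2 / 55.25 = 1580.0625 / 55.25 = 25281/884 ≈ 28.598416
(79 - 55.25)^2 / 55.25 = 564.0625 / 55.25 = 9025/884 ≈ 10.209276
(23 - 55.25)^2 / 55.25 = 1040.0625 / 55.25 = 16641/884 ≈ 18.824661
chi2 = 979/13 ≈ 75.307692

75.3077


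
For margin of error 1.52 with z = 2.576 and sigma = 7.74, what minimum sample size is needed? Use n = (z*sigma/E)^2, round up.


z*sigma/E = 2.576 * 7.74 / 1.52 = 62307/4750 ≈ 13.117263
(z*sigma/E)^2 ≈ 172.062593
round up: n = 173

173


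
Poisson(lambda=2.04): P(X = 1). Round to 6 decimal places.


P = e^(-lam) * lam^k / k!
e^(-2.04) ≈ 0.1300287
lam^k = 2.04^1 = 2.04
k! = 1! = 1
P = 0.1300287 * 2.04 / 1 ≈ 0.265259

0.265259


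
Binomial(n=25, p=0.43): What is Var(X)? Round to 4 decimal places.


Var = n*p*(1-p) = 25 * 0.43 * 0.57 = 6.1275

6.1275


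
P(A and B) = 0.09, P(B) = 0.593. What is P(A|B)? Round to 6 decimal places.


P(A|B) = P(A and B) / P(B) = 0.09 / 0.593 = 90/593 ≈ 0.15177066

0.151771


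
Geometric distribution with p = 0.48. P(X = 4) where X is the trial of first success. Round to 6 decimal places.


P = (1-p)^(k-1) * p
(1-p)^(k-1) = 0.52^3 = 0.140608
P = 0.140608 * 0.48 = 0.06749184

0.067492


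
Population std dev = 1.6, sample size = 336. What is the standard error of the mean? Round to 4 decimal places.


SE = sigma / sqrt(n)
sqrt(336) ≈ 18.330303
SE = 1.6 / 18.330303 ≈ 0.087287

0.0873


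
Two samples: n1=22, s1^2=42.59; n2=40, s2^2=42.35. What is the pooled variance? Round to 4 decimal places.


sp^2 = ((n1-1)*s1^2 + (n2-1)*s2^2)/(n1+n2-2)
(n1-1)*s1^2 = 21 * 42.59 = 894.39
(n2-1)*s2^2 = 39 * 42.35 = 1651.65
numerator = 894.39 + 1651.65 = 2546.04
n1+n2-2 = 60
sp^2 = 2546.04 / 60 = 42.434

42.4340


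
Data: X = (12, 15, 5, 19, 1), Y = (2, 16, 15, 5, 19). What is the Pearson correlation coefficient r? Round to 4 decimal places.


r = sum((xi-xbar)(yi-ybar)) / sqrt(sum((xi-xbar)^2) * sum((yi-ybar)^2))
n = 5, xbar = 52/5 = 10.4, ybar = 57/5 = 11.4
Sxy = sum((xi-xbar)(yi-ybar)) = -139.8
Sxx = sum((xi-xbar)^2) = 215.2
Syy = sum((yi-ybar)^2) = 221.2
sqrt(Sxx*Syy) ≈ 218.179376
r = Sxy / sqrt(Sxx*Syy) = -139.8 / 218.179376 ≈ -0.640757

-0.6408


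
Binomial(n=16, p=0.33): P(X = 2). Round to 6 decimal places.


P = C(n,k) * p^k * (1-p)^(n-k)
C(16,2) = 120
p^k = 0.33^2 = 0.1089
(1-p)^(n-k) = 0.67^14 ≈ 0.003673223
P = 120 * 0.1089 * 0.003673223 ≈ 0.048002

0.048002


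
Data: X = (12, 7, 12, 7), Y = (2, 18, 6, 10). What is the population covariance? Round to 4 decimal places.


Cov = (1/n)*sum((xi-xbar)(yi-ybar))
n = 4, xbar = 38/4 = 9.5, ybar = 36/4 = 9
sum((xi-xbar)(yi-ybar)) = -50
Cov = -50 / 4 = -12.5

-12.5000


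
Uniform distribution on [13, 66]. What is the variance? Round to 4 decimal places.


Var = (b-a)^2 / 12
(b-a)^2 = (66 - 13)^2 = 2809
Var = 2809/12 ≈ 234.083333

234.0833


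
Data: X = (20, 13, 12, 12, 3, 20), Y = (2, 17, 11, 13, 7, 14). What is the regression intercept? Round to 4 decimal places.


a = ybar - b*xbar, where b = sum((xi-xbar)(yi-ybar)) / sum((xi-xbar)^2)
n = 6, xbar = 80/6 = 40/3 ≈ 13.333333, ybar = 64/6 = 32/3 ≈ 10.666667
Sxy = sum((xi-xbar)(yi-ybar)) = -10/3 ≈ -3.333333
Sxx = sum((xi-xbar)^2) = 598/3 ≈ 199.333333
b = Sxy / Sxx = -5/299 ≈ -0.016722
a = 10.666667 - (-0.016722) * 13.333333 = 3256/299 ≈ 10.889632

10.8896


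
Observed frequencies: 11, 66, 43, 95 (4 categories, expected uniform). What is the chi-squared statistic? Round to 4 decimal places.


chi2 = sum((O-E)^2/E), E = total/4
total = 215, E = 215/4 = 53.75
(11 - 53.75)^2 / 53.75 = 1827.5625 / 53.75 = 29241/860 ≈ 34.001163
(66 - 53.75)^2 / 53.75 = 150.0625 / 53.75 = 2401/860 ≈ 2.791860
(43 - 53.75)^2 / 53.75 = 115.5625 / 53.75 = 2.15
(95 - 53.75)^2 / 53.75 = 1701.5625 / 53.75 = 5445/172 ≈ 31.656977
chi2 = 70.6

70.6000


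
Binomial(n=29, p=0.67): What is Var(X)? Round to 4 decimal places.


Var = n*p*(1-p) = 29 * 0.67 * 0.33 = 6.4119

6.4119


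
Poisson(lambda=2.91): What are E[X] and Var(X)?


E[X] = Var(X) = lambda = 2.91

2.91, 2.91


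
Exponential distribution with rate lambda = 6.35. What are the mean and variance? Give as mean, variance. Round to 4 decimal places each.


mean = 1/lam, var = 1/lam^2
mean = 1 / 6.35 = 20/127 ≈ 0.157480
lam^2 = 6.35^2 = 40.3225
var = 1 / 40.3225 ≈ 0.024800

0.1575, 0.0248


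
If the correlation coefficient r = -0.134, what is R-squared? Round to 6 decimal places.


R^2 = r^2 = (-0.134)^2 = 0.017956

0.017956


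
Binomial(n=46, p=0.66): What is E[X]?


E[X] = n*p = 46 * 0.66 = 30.36

30.36


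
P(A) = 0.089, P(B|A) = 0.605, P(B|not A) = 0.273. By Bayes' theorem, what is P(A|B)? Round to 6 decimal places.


P(A|B) = P(B|A)*P(A) / P(B), P(B) = P(B|A)*P(A) + P(B|not A)*P(not A)
P(B|A)*P(A) = 0.605 * 0.089 = 0.053845
P(B|not A)*P(not A) = 0.273 * 0.911 = 0.248703
P(B) = 0.053845 + 0.248703 = 0.302548
P(A|B) = 0.053845 / 0.302548 ≈ 0.17797176

0.177972


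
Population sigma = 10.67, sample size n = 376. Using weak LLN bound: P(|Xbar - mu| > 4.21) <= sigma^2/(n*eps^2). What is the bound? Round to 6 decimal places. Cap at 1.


bound = min(1, sigma^2/(n*eps^2))
sigma^2 = 10.67^2 = 113.8489
n*eps^2 = 376 * 4.21^2 = 376 * 17.7241 = 6664.2616
sigma^2/(n*eps^2) = 113.8489 / 6664.2616 ≈ 0.01708350

0.017083


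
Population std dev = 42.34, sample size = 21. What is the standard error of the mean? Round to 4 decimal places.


SE = sigma / sqrt(n)
sqrt(21) ≈ 4.582576
SE = 42.34 / 4.582576 ≈ 9.239345

9.2393


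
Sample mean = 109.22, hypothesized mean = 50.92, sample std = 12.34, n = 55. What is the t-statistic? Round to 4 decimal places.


t = (xbar - mu0) / (s/sqrt(n))
xbar - mu0 = 109.22 - 50.92 = 58.3
sqrt(55) ≈ 7.41619849
s/sqrt(n) = 12.34 / 7.41619849 ≈ 1.66392526
t = 58.3 / 1.66392526 ≈ 35.037631

35.0376


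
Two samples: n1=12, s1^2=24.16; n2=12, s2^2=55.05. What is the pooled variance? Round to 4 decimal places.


sp^2 = ((n1-1)*s1^2 + (n2-1)*s2^2)/(n1+n2-2)
(n1-1)*s1^2 = 11 * 24.16 = 265.76
(n2-1)*s2^2 = 11 * 55.05 = 605.55
numerator = 265.76 + 605.55 = 871.31
n1+n2-2 = 22
sp^2 = 871.31 / 22 = 39.605

39.6050


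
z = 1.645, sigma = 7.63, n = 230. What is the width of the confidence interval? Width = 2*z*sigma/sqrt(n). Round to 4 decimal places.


width = 2*z*sigma/sqrt(n)
2*z*sigma = 2 * 1.645 * 7.63 = 25.1027
sqrt(230) ≈ 15.165751
width = 25.1027 / 15.165751 ≈ 1.655223

1.6552


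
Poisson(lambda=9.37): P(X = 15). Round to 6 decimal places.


P = e^(-lam) * lam^k / k!
e^(-9.37) ≈ 0.00008524339
lam^k = 9.37^15 ≈ 376785224124519.811035
k! = 15! = 1307674368000
P = 0.00008524339 * 376785224124519.811035 / 1307674368000 ≈ 0.024562

0.024562


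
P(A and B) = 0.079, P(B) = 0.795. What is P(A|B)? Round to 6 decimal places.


P(A|B) = P(A and B) / P(B) = 0.079 / 0.795 = 79/795 ≈ 0.09937107

0.099371


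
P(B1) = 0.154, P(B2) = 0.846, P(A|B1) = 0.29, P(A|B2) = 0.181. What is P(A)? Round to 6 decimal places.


P(A) = P(A|B1)*P(B1) + P(A|B2)*P(B2)
P(A|B1)*P(B1) = 0.29 * 0.154 = 0.04466
P(A|B2)*P(B2) = 0.181 * 0.846 = 0.153126
P(A) = 0.04466 + 0.153126 = 0.197786

0.197786


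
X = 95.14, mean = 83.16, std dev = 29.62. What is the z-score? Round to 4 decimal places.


z = (X - mu) / sigma
X - mu = 95.14 - 83.16 = 11.98
z = 11.98 / 29.62 = 599/1481 ≈ 0.404456

0.4045


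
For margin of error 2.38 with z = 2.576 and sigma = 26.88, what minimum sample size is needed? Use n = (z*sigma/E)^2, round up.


z*sigma/E = 2.576 * 26.88 / 2.38 = 61824/2125 ≈ 29.093647
(z*sigma/E)^2 ≈ 846.440299
round up: n = 847

847


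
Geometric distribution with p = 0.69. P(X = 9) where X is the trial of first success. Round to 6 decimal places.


P = (1-p)^(k-1) * p
(1-p)^(k-1) = 0.31^8 ≈ 0.00008528910
P = 0.00008528910 * 0.69 ≈ 0.00005884948

0.000059


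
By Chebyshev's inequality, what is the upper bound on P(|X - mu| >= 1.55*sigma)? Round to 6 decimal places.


P <= 1/k^2
k^2 = 1.55^2 = 2.4025
1/k^2 = 1 / 2.4025 = 400/961 ≈ 0.41623309

0.416233


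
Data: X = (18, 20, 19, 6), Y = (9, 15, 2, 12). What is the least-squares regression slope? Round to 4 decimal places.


b = sum((xi-xbar)(yi-ybar)) / sum((xi-xbar)^2)
n = 4, xbar = 63/4 = 15.75, ybar = 38/4 = 9.5
Sxy = sum((xi-xbar)(yi-ybar)) = -26.5
Sxx = sum((xi-xbar)^2) = 128.75
b = Sxy / Sxx = -106/515 ≈ -0.205825

-0.2058


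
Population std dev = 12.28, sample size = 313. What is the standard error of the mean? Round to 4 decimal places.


SE = sigma / sqrt(n)
sqrt(313) ≈ 17.691806
SE = 12.28 / 17.691806 ≈ 0.694107

0.6941


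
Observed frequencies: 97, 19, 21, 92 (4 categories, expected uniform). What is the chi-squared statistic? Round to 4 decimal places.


chi2 = sum((O-E)^2/E), E = total/4
total = 229, E = 229/4 = 57.25
(97 - 57.25)^2 / 57.25 = 1580.0625 / 57.25 = 25281/916 ≈ 27.599345
(19 - 57.25)^2 / 57.25 = 1463.0625 / 57.25 = 23409/916 ≈ 25.555677
(21 - 57.25)^2 / 57.25 = 1314.0625 / 57.25 = 21025/916 ≈ 22.953057
(92 - 57.25)^2 / 57.25 = 1207.5625 / 57.25 = 19321/916 ≈ 21.092795
chi2 = 22259/229 ≈ 97.200873

97.2009


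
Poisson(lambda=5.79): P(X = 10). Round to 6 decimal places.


P = e^(-lam) * lam^k / k!
e^(-5.79) ≈ 0.003057982
lam^k = 5.79^10 ≈ 42343391.238622
k! = 10! = 3628800
P = 0.003057982 * 42343391.238622 / 3628800 ≈ 0.035683

0.035683


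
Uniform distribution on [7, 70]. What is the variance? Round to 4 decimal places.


Var = (b-a)^2 / 12
(b-a)^2 = (70 - 7)^2 = 3969
Var = 3969/12 = 330.75

330.7500


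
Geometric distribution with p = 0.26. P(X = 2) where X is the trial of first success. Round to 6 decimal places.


P = (1-p)^(k-1) * p
(1-p)^(k-1) = 0.74^1 = 0.74
P = 0.74 * 0.26 = 0.1924

0.192400


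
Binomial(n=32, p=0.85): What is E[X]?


E[X] = n*p = 32 * 0.85 = 27.2

27.2


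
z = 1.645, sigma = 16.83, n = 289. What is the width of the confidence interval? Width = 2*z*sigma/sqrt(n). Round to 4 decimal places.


width = 2*z*sigma/sqrt(n)
2*z*sigma = 2 * 1.645 * 16.83 = 55.3707
sqrt(289) = 17
width = 55.3707 / 17 = 3.2571

3.2571


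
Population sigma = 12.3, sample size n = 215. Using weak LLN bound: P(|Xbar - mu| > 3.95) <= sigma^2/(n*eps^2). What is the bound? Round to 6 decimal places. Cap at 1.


bound = min(1, sigma^2/(n*eps^2))
sigma^2 = 12.3^2 = 151.29
n*eps^2 = 215 * 3.95^2 = 215 * 15.6025 = 3354.5375
sigma^2/(n*eps^2) = 151.29 / 3354.5375 ≈ 0.04510011

0.045100


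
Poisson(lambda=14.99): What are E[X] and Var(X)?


E[X] = Var(X) = lambda = 14.99

14.99, 14.99


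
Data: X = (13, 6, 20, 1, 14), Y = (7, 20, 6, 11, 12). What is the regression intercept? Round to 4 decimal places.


a = ybar - b*xbar, where b = sum((xi-xbar)(yi-ybar)) / sum((xi-xbar)^2)
n = 5, xbar = 54/5 = 10.8, ybar = 56/5 = 11.2
Sxy = sum((xi-xbar)(yi-ybar)) = -94.8
Sxx = sum((xi-xbar)^2) = 218.8
b = Sxy / Sxx = -237/547 ≈ -0.433272
a = 11.2 - (-0.433272) * 10.8 = 8686/547 ≈ 15.879342

15.8793


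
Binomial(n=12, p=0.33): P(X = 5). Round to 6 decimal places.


P = C(n,k) * p^k * (1-p)^(n-k)
C(12,5) = 792
p^k = 0.33^5 ≈ 0.003913539
(1-p)^(n-k) = 0.67^7 ≈ 0.06060712
P = 792 * 0.003913539 * 0.06060712 ≈ 0.187853

0.187853


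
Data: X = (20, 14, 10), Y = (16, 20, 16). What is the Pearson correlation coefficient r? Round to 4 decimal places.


r = sum((xi-xbar)(yi-ybar)) / sqrt(sum((xi-xbar)^2) * sum((yi-ybar)^2))
n = 3, xbar = 44/3 ≈ 14.666667, ybar = 52/3 ≈ 17.333333
Sxy = sum((xi-xbar)(yi-ybar)) = -8/3 ≈ -2.666667
Sxx = sum((xi-xbar)^2) = 152/3 ≈ 50.666667
Syy = sum((yi-ybar)^2) = 32/3 ≈ 10.666667
sqrt(Sxx*Syy) ≈ 23.247461
r = Sxy / sqrt(Sxx*Syy) = -2.666667 / 23.247461 ≈ -0.114708

-0.1147


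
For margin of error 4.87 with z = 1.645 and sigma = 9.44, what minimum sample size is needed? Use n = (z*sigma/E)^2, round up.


z*sigma/E = 1.645 * 9.44 / 4.87 ≈ 3.188665
(z*sigma/E)^2 ≈ 10.167586
round up: n = 11

11


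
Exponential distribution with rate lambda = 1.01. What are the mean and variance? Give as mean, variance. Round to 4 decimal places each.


mean = 1/lam, var = 1/lam^2
mean = 1 / 1.01 = 100/101 ≈ 0.990099
lam^2 = 1.01^2 = 1.0201
var = 1 / 1.0201 ≈ 0.980296

0.9901, 0.9803


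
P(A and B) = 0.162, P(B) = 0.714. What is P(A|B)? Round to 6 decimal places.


P(A|B) = P(A and B) / P(B) = 0.162 / 0.714 = 27/119 ≈ 0.22689076

0.226891


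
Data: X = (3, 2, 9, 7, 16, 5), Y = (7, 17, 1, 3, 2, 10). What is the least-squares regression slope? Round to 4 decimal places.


b = sum((xi-xbar)(yi-ybar)) / sum((xi-xbar)^2)
n = 6, xbar = 42/6 = 7, ybar = 40/6 = 20/3 ≈ 6.666667
Sxy = sum((xi-xbar)(yi-ybar)) = -113
Sxx = sum((xi-xbar)^2) = 130
b = Sxy / Sxx = -113/130 ≈ -0.869231

-0.8692


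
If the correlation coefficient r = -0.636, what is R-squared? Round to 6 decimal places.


R^2 = r^2 = (-0.636)^2 = 0.404496

0.404496


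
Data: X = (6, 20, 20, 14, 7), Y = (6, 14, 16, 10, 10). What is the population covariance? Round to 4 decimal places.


Cov = (1/n)*sum((xi-xbar)(yi-ybar))
n = 5, xbar = 67/5 = 13.4, ybar = 56/5 = 11.2
sum((xi-xbar)(yi-ybar)) = 95.6
Cov = 95.6 / 5 = 19.12

19.1200


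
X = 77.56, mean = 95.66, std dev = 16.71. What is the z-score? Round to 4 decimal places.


z = (X - mu) / sigma
X - mu = 77.56 - 95.66 = -18.1
z = -18.1 / 16.71 = -1810/1671 ≈ -1.083184

-1.0832


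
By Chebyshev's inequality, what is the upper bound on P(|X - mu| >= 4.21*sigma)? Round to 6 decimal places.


P <= 1/k^2
k^2 = 4.21^2 = 17.7241
1/k^2 = 1 / 17.7241 ≈ 0.05642035

0.056420


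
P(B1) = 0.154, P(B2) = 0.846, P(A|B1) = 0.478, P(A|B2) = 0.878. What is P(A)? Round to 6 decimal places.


P(A) = P(A|B1)*P(B1) + P(A|B2)*P(B2)
P(A|B1)*P(B1) = 0.478 * 0.154 = 0.073612
P(A|B2)*P(B2) = 0.878 * 0.846 = 0.742788
P(A) = 0.073612 + 0.742788 = 0.8164

0.816400


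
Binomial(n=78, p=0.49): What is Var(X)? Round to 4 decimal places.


Var = n*p*(1-p) = 78 * 0.49 * 0.51 = 19.4922

19.4922


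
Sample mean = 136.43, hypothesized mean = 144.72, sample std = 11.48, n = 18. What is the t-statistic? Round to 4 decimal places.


t = (xbar - mu0) / (s/sqrt(n))
xbar - mu0 = 136.43 - 144.72 = -8.29
sqrt(18) ≈ 4.24264069
s/sqrt(n) = 11.48 / 4.24264069 ≈ 2.70586195
t = -8.29 / 2.70586195 ≈ -3.063719

-3.0637


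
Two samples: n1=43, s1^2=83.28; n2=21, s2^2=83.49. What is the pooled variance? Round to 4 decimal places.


sp^2 = ((n1-1)*s1^2 + (n2-1)*s2^2)/(n1+n2-2)
(n1-1)*s1^2 = 42 * 83.28 = 3497.76
(n2-1)*s2^2 = 20 * 83.49 = 1669.8
numerator = 3497.76 + 1669.8 = 5167.56
n1+n2-2 = 62
sp^2 = 5167.56 / 62 = 129189/1550 ≈ 83.347742

83.3477


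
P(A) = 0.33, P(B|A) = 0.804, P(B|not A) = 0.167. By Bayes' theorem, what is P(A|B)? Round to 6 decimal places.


P(A|B) = P(B|A)*P(A) / P(B), P(B) = P(B|A)*P(A) + P(B|not A)*P(not A)
P(B|A)*P(A) = 0.804 * 0.33 = 0.26532
P(B|not A)*P(not A) = 0.167 * 0.67 = 0.11189
P(B) = 0.26532 + 0.11189 = 0.37721
P(A|B) = 0.26532 / 0.37721 = 396/563 ≈ 0.70337478

0.703375


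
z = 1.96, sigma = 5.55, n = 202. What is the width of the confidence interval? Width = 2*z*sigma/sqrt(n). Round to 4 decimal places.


width = 2*z*sigma/sqrt(n)
2*z*sigma = 2 * 1.96 * 5.55 = 21.756
sqrt(202) ≈ 14.212670
width = 21.756 / 14.212670 ≈ 1.530747

1.5307


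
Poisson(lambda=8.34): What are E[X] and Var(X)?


E[X] = Var(X) = lambda = 8.34

8.34, 8.34


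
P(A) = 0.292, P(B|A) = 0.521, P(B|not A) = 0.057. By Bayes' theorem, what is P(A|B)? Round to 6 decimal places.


P(A|B) = P(B|A)*P(A) / P(B), P(B) = P(B|A)*P(A) + P(B|not A)*P(not A)
P(B|A)*P(A) = 0.521 * 0.292 = 0.152132
P(B|not A)*P(not A) = 0.057 * 0.708 = 0.040356
P(B) = 0.152132 + 0.040356 = 0.192488
P(A|B) = 0.152132 / 0.192488 ≈ 0.79034537

0.790345


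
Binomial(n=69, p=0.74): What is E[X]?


E[X] = n*p = 69 * 0.74 = 51.06

51.06


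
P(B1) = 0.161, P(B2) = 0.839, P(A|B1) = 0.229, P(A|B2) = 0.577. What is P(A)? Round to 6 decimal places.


P(A) = P(A|B1)*P(B1) + P(A|B2)*P(B2)
P(A|B1)*P(B1) = 0.229 * 0.161 = 0.036869
P(A|B2)*P(B2) = 0.577 * 0.839 = 0.484103
P(A) = 0.036869 + 0.484103 = 0.520972

0.520972


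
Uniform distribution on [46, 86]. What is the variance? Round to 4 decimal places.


Var = (b-a)^2 / 12
(b-a)^2 = (86 - 46)^2 = 1600
Var = 1600/12 ≈ 133.333333

133.3333


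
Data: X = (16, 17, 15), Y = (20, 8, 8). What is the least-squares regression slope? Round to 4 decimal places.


b = sum((xi-xbar)(yi-ybar)) / sum((xi-xbar)^2)
n = 3, xbar = 48/3 = 16, ybar = 36/3 = 12
Sxy = sum((xi-xbar)(yi-ybar)) = 0
Sxx = sum((xi-xbar)^2) = 2
b = Sxy / Sxx = 0

0.0000


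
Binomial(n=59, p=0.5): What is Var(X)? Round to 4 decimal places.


Var = n*p*(1-p) = 59 * 0.5 * 0.5 = 14.75

14.7500


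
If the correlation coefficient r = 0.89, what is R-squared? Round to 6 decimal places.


R^2 = r^2 = (0.89)^2 = 0.7921

0.792100


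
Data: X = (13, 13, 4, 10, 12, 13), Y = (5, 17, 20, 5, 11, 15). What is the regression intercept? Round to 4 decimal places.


a = ybar - b*xbar, where b = sum((xi-xbar)(yi-ybar)) / sum((xi-xbar)^2)
n = 6, xbar = 65/6 ≈ 10.833333, ybar = 73/6 ≈ 12.166667
Sxy = sum((xi-xbar)(yi-ybar)) = -287/6 ≈ -47.833333
Sxx = sum((xi-xbar)^2) = 377/6 ≈ 62.833333
b = Sxy / Sxx = -287/377 ≈ -0.761273
a = 12.166667 - (-0.761273) * 10.833333 = 592/29 ≈ 20.413793

20.4138


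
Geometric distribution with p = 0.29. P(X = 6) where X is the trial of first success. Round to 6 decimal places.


P = (1-p)^(k-1) * p
(1-p)^(k-1) = 0.71^5 ≈ 0.1804229
P = 0.1804229 * 0.29 ≈ 0.05232265

0.052323


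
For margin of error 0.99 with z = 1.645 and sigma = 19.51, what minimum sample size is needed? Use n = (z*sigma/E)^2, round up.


z*sigma/E = 1.645 * 19.51 / 0.99 ≈ 32.418131
(z*sigma/E)^2 ≈ 1050.935238
round up: n = 1051

1051


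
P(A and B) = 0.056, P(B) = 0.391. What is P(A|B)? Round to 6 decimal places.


P(A|B) = P(A and B) / P(B) = 0.056 / 0.391 = 56/391 ≈ 0.14322251

0.143223


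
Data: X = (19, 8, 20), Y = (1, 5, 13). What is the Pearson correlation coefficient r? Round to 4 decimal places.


r = sum((xi-xbar)(yi-ybar)) / sqrt(sum((xi-xbar)^2) * sum((yi-ybar)^2))
n = 3, xbar = 47/3 ≈ 15.666667, ybar = 19/3 ≈ 6.333333
Sxy = sum((xi-xbar)(yi-ybar)) = 64/3 ≈ 21.333333
Sxx = sum((xi-xbar)^2) = 266/3 ≈ 88.666667
Syy = sum((yi-ybar)^2) = 224/3 ≈ 74.666667
sqrt(Sxx*Syy) ≈ 81.366114
r = Sxy / sqrt(Sxx*Syy) = 21.333333 / 81.366114 ≈ 0.262189

0.2622


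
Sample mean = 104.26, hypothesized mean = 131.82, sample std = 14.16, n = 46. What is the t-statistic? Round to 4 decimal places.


t = (xbar - mu0) / (s/sqrt(n))
xbar - mu0 = 104.26 - 131.82 = -27.56
sqrt(46) ≈ 6.78232998
s/sqrt(n) = 14.16 / 6.78232998 ≈ 2.08777810
t = -27.56 / 2.08777810 ≈ -13.200637

-13.2006


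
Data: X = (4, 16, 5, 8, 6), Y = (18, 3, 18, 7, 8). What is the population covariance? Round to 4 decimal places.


Cov = (1/n)*sum((xi-xbar)(yi-ybar))
n = 5, xbar = 39/5 = 7.8, ybar = 54/5 = 10.8
sum((xi-xbar)(yi-ybar)) = -107.2
Cov = -107.2 / 5 = -21.44

-21.4400


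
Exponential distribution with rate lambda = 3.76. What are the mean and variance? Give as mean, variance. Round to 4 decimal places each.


mean = 1/lam, var = 1/lam^2
mean = 1 / 3.76 = 25/94 ≈ 0.265957
lam^2 = 3.76^2 = 14.1376
var = 1 / 14.1376 = 625/8836 ≈ 0.070733

0.2660, 0.0707


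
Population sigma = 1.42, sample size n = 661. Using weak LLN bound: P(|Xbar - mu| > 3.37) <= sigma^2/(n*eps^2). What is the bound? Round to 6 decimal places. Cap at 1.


bound = min(1, sigma^2/(n*eps^2))
sigma^2 = 1.42^2 = 2.0164
n*eps^2 = 661 * 3.37^2 = 661 * 11.3569 = 7506.9109
sigma^2/(n*eps^2) = 2.0164 / 7506.9109 ≈ 0.00026861

0.000269


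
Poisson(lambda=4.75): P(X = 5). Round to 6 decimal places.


P = e^(-lam) * lam^k / k!
e^(-4.75) ≈ 0.008651695
lam^k = 4.75^5 = 2476099/1024 ≈ 2418.065430
k! = 5! = 120
P = 0.008651695 * 2418.065430 / 120 ≈ 0.174336

0.174336


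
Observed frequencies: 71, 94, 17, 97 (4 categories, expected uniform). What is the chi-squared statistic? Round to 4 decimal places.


chi2 = sum((O-E)^2/E), E = total/4
total = 279, E = 279/4 = 69.75
(71 - 69.75)^2 / 69.75 = 1.5625 / 69.75 = 25/1116 ≈ 0.022401
(94 - 69.75)^2 / 69.75 = 588.0625 / 69.75 = 9409/1116 ≈ 8.431004
(17 - 69.75)^2 / 69.75 = 2782.5625 / 69.75 = 44521/1116 ≈ 39.893369
(97 - 69.75)^2 / 69.75 = 742.5625 / 69.75 = 11881/1116 ≈ 10.646057
chi2 = 16459/279 ≈ 58.992832

58.9928


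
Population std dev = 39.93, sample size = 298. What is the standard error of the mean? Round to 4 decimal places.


SE = sigma / sqrt(n)
sqrt(298) ≈ 17.262677
SE = 39.93 / 17.262677 ≈ 2.313083

2.3131


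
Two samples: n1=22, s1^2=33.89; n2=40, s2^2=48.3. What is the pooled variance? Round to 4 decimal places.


sp^2 = ((n1-1)*s1^2 + (n2-1)*s2^2)/(n1+n2-2)
(n1-1)*s1^2 = 21 * 33.89 = 711.69
(n2-1)*s2^2 = 39 * 48.3 = 1883.7
numerator = 711.69 + 1883.7 = 2595.39
n1+n2-2 = 60
sp^2 = 2595.39 / 60 = 43.2565

43.2565


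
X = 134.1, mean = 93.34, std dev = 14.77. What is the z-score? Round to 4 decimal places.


z = (X - mu) / sigma
X - mu = 134.1 - 93.34 = 40.76
z = 40.76 / 14.77 = 4076/1477 ≈ 2.759648

2.7596


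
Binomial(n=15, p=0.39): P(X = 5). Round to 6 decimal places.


P = C(n,k) * p^k * (1-p)^(n-k)
C(15,5) = 3003
p^k = 0.39^5 ≈ 0.009022420
(1-p)^(n-k) = 0.61^10 ≈ 0.007133429
P = 3003 * 0.009022420 * 0.007133429 ≈ 0.193275

0.193275


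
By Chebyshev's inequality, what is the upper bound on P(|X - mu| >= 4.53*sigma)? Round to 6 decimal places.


P <= 1/k^2
k^2 = 4.53^2 = 20.5209
1/k^2 = 1 / 20.5209 ≈ 0.04873081

0.048731


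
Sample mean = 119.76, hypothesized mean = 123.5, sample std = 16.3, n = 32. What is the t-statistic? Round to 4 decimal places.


t = (xbar - mu0) / (s/sqrt(n))
xbar - mu0 = 119.76 - 123.5 = -3.74
sqrt(32) ≈ 5.65685425
s/sqrt(n) = 16.3 / 5.65685425 ≈ 2.88146013
t = -3.74 / 2.88146013 ≈ -1.297953

-1.2980


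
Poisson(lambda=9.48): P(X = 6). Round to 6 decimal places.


P = e^(-lam) * lam^k / k!
e^(-9.48) ≈ 0.00007636394
lam^k = 9.48^6 ≈ 725855.252786
k! = 6! = 720
P = 0.00007636394 * 725855.252786 / 720 ≈ 0.076985

0.076985


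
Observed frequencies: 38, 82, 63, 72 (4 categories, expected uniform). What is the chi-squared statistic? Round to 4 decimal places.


chi2 = sum((O-E)^2/E), E = total/4
total = 255, E = 255/4 = 63.75
(38 - 63.75)^2 / 63.75 = 663.0625 / 63.75 = 10609/1020 ≈ 10.400980
(82 - 63.75)^2 / 63.75 = 333.0625 / 63.75 = 5329/1020 ≈ 5.224510
(63 - 63.75)^2 / 63.75 = 0.5625 / 63.75 = 3/340 ≈ 0.008824
(72 - 63.75)^2 / 63.75 = 68.0625 / 63.75 = 363/340 ≈ 1.067647
chi2 = 4259/255 ≈ 16.701961

16.7020


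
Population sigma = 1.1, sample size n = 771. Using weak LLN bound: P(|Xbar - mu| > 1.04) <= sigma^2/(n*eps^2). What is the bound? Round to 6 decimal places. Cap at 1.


bound = min(1, sigma^2/(n*eps^2))
sigma^2 = 1.1^2 = 1.21
n*eps^2 = 771 * 1.04^2 = 771 * 1.0816 = 833.9136
sigma^2/(n*eps^2) = 1.21 / 833.9136 ≈ 0.00145099

0.001451


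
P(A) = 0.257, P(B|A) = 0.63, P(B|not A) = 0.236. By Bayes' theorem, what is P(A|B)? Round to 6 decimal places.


P(A|B) = P(B|A)*P(A) / P(B), P(B) = P(B|A)*P(A) + P(B|not A)*P(not A)
P(B|A)*P(A) = 0.63 * 0.257 = 0.16191
P(B|not A)*P(not A) = 0.236 * 0.743 = 0.175348
P(B) = 0.16191 + 0.175348 = 0.337258
P(A|B) = 0.16191 / 0.337258 ≈ 0.48007757

0.480078


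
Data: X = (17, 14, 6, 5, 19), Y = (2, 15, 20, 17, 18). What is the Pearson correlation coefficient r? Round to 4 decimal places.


r = sum((xi-xbar)(yi-ybar)) / sqrt(sum((xi-xbar)^2) * sum((yi-ybar)^2))
n = 5, xbar = 61/5 = 12.2, ybar = 72/5 = 14.4
Sxy = sum((xi-xbar)(yi-ybar)) = -87.4
Sxx = sum((xi-xbar)^2) = 162.8
Syy = sum((yi-ybar)^2) = 205.2
sqrt(Sxx*Syy) ≈ 182.774615
r = Sxy / sqrt(Sxx*Syy) = -87.4 / 182.774615 ≈ -0.478185

-0.4782


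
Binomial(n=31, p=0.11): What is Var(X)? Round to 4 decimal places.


Var = n*p*(1-p) = 31 * 0.11 * 0.89 = 3.0349

3.0349


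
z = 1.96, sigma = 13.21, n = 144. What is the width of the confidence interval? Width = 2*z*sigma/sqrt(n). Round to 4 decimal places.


width = 2*z*sigma/sqrt(n)
2*z*sigma = 2 * 1.96 * 13.21 = 51.7832
sqrt(144) = 12
width = 51.7832 / 12 ≈ 4.315267

4.3153


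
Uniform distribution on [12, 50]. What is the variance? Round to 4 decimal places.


Var = (b-a)^2 / 12
(b-a)^2 = (50 - 12)^2 = 1444
Var = 1444/12 ≈ 120.333333

120.3333


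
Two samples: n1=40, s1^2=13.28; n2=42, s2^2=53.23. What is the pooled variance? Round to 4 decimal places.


sp^2 = ((n1-1)*s1^2 + (n2-1)*s2^2)/(n1+n2-2)
(n1-1)*s1^2 = 39 * 13.28 = 517.92
(n2-1)*s2^2 = 41 * 53.23 = 2182.43
numerator = 517.92 + 2182.43 = 2700.35
n1+n2-2 = 80
sp^2 = 2700.35 / 80 = 33.754375

33.7544


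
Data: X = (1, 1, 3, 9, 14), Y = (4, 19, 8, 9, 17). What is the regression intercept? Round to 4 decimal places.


a = ybar - b*xbar, where b = sum((xi-xbar)(yi-ybar)) / sum((xi-xbar)^2)
n = 5, xbar = 28/5 = 5.6, ybar = 57/5 = 11.4
Sxy = sum((xi-xbar)(yi-ybar)) = 46.8
Sxx = sum((xi-xbar)^2) = 131.2
b = Sxy / Sxx = 117/328 ≈ 0.356707
a = 11.4 - 0.356707 * 5.6 = 771/82 ≈ 9.402439

9.4024


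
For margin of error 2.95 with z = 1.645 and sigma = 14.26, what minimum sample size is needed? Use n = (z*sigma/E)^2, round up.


z*sigma/E = 1.645 * 14.26 / 2.95 ≈ 7.951763
(z*sigma/E)^2 ≈ 63.230530
round up: n = 64

64


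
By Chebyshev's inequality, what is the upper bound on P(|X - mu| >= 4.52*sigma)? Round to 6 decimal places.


P <= 1/k^2
k^2 = 4.52^2 = 20.4304
1/k^2 = 1 / 20.4304 ≈ 0.04894667

0.048947


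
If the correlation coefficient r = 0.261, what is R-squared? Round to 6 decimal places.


R^2 = r^2 = (0.261)^2 = 0.068121

0.068121


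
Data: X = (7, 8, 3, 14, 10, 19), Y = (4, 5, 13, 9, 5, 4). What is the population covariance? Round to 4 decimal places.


Cov = (1/n)*sum((xi-xbar)(yi-ybar))
n = 6, xbar = 61/6 ≈ 10.166667, ybar = 40/6 = 20/3 ≈ 6.666667
sum((xi-xbar)(yi-ybar)) = -143/3 ≈ -47.666667
Cov = -47.666667 / 6 = -143/18 ≈ -7.944444

-7.9444


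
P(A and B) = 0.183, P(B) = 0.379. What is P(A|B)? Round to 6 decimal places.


P(A|B) = P(A and B) / P(B) = 0.183 / 0.379 = 183/379 ≈ 0.48284960

0.482850


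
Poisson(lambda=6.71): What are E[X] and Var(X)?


E[X] = Var(X) = lambda = 6.71

6.71, 6.71


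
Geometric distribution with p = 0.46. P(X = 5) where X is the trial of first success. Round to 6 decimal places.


P = (1-p)^(k-1) * p
(1-p)^(k-1) = 0.54^4 = 0.08503056
P = 0.08503056 * 0.46 ≈ 0.03911406

0.039114


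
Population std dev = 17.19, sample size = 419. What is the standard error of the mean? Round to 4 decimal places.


SE = sigma / sqrt(n)
sqrt(419) ≈ 20.469489
SE = 17.19 / 20.469489 ≈ 0.839786

0.8398


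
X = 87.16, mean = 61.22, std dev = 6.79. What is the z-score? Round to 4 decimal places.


z = (X - mu) / sigma
X - mu = 87.16 - 61.22 = 25.94
z = 25.94 / 6.79 = 2594/679 ≈ 3.820324

3.8203


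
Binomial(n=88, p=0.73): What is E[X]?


E[X] = n*p = 88 * 0.73 = 64.24

64.24


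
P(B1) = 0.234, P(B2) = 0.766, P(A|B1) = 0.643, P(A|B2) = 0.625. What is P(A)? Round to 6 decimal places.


P(A) = P(A|B1)*P(B1) + P(A|B2)*P(B2)
P(A|B1)*P(B1) = 0.643 * 0.234 = 0.150462
P(A|B2)*P(B2) = 0.625 * 0.766 = 0.47875
P(A) = 0.150462 + 0.47875 = 0.629212

0.629212


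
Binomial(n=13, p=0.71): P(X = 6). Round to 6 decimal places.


P = C(n,k) * p^k * (1-p)^(n-k)
C(13,6) = 1716
p^k = 0.71^6 ≈ 0.1281003
(1-p)^(n-k) = 0.29^7 ≈ 0.0001724988
P = 1716 * 0.1281003 * 0.0001724988 ≈ 0.037919

0.037919


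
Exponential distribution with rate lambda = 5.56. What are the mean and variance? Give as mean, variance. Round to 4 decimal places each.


mean = 1/lam, var = 1/lam^2
mean = 1 / 5.56 = 25/139 ≈ 0.179856
lam^2 = 5.56^2 = 30.9136
var = 1 / 30.9136 ≈ 0.032348

0.1799, 0.0323


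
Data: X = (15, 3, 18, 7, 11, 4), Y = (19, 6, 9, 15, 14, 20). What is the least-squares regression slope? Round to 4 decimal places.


b = sum((xi-xbar)(yi-ybar)) / sum((xi-xbar)^2)
n = 6, xbar = 58/6 = 29/3 ≈ 9.666667, ybar = 83/6 ≈ 13.833333
Sxy = sum((xi-xbar)(yi-ybar)) = 5/3 ≈ 1.666667
Sxx = sum((xi-xbar)^2) = 550/3 ≈ 183.333333
b = Sxy / Sxx = 1/110 ≈ 0.009091

0.0091


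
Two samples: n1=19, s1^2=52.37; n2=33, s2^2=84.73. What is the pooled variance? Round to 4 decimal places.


sp^2 = ((n1-1)*s1^2 + (n2-1)*s2^2)/(n1+n2-2)
(n1-1)*s1^2 = 18 * 52.37 = 942.66
(n2-1)*s2^2 = 32 * 84.73 = 2711.36
numerator = 942.66 + 2711.36 = 3654.02
n1+n2-2 = 50
sp^2 = 3654.02 / 50 = 73.0804

73.0804


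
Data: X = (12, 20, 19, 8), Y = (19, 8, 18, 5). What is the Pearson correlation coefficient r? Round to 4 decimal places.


r = sum((xi-xbar)(yi-ybar)) / sqrt(sum((xi-xbar)^2) * sum((yi-ybar)^2))
n = 4, xbar = 59/4 = 14.75, ybar = 50/4 = 12.5
Sxy = sum((xi-xbar)(yi-ybar)) = 32.5
Sxx = sum((xi-xbar)^2) = 98.75
Syy = sum((yi-ybar)^2) = 149
sqrt(Sxx*Syy) ≈ 121.300247
r = Sxy / sqrt(Sxx*Syy) = 32.5 / 121.300247 ≈ 0.267930

0.2679


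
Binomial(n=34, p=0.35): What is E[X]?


E[X] = n*p = 34 * 0.35 = 11.9

11.9


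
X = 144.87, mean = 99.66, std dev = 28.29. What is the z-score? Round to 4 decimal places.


z = (X - mu) / sigma
X - mu = 144.87 - 99.66 = 45.21
z = 45.21 / 28.29 = 1507/943 ≈ 1.598091

1.5981


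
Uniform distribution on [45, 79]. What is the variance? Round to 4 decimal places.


Var = (b-a)^2 / 12
(b-a)^2 = (79 - 45)^2 = 1156
Var = 1156/12 ≈ 96.333333

96.3333


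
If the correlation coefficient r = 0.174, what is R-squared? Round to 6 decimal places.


R^2 = r^2 = (0.174)^2 = 0.030276

0.030276


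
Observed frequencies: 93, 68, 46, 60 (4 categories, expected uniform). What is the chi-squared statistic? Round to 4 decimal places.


chi2 = sum((O-E)^2/E), E = total/4
total = 267, E = 267/4 = 66.75
(93 - 66.75)^2 / 66.75 = 689.0625 / 66.75 = 3675/356 ≈ 10.323034
(68 - 66.75)^2 / 66.75 = 1.5625 / 66.75 = 25/1068 ≈ 0.023408
(46 - 66.75)^2 / 66.75 = 430.5625 / 66.75 = 6889/1068 ≈ 6.450375
(60 - 66.75)^2 / 66.75 = 45.5625 / 66.75 = 243/356 ≈ 0.682584
chi2 = 4667/267 ≈ 17.479401

17.4794


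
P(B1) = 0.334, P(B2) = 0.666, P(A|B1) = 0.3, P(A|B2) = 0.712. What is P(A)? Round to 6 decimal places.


P(A) = P(A|B1)*P(B1) + P(A|B2)*P(B2)
P(A|B1)*P(B1) = 0.3 * 0.334 = 0.1002
P(A|B2)*P(B2) = 0.712 * 0.666 = 0.474192
P(A) = 0.1002 + 0.474192 = 0.574392

0.574392


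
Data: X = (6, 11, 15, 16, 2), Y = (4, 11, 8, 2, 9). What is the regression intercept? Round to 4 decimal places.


a = ybar - b*xbar, where b = sum((xi-xbar)(yi-ybar)) / sum((xi-xbar)^2)
n = 5, xbar = 50/5 = 10, ybar = 34/5 = 6.8
Sxy = sum((xi-xbar)(yi-ybar)) = -25
Sxx = sum((xi-xbar)^2) = 142
b = Sxy / Sxx = -25/142 ≈ -0.176056
a = 6.8 - (-0.176056) * 10 = 3039/355 ≈ 8.560563

8.5606


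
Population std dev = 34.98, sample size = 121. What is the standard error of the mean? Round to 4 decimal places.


SE = sigma / sqrt(n)
sqrt(121) = 11
SE = 34.98 / 11 = 3.18

3.1800


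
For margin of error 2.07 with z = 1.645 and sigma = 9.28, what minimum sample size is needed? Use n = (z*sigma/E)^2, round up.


z*sigma/E = 1.645 * 9.28 / 2.07 = 38164/5175 ≈ 7.374686
(z*sigma/E)^2 ≈ 54.385993
round up: n = 55

55


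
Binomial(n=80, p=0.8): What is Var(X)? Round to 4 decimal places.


Var = n*p*(1-p) = 80 * 0.8 * 0.2 = 12.8

12.8000


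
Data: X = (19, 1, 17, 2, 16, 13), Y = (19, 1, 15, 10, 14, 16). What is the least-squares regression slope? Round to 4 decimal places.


b = sum((xi-xbar)(yi-ybar)) / sum((xi-xbar)^2)
n = 6, xbar = 68/6 = 34/3 ≈ 11.333333, ybar = 75/6 = 12.5
Sxy = sum((xi-xbar)(yi-ybar)) = 219
Sxx = sum((xi-xbar)^2) = 928/3 ≈ 309.333333
b = Sxy / Sxx = 657/928 ≈ 0.707974

0.7080


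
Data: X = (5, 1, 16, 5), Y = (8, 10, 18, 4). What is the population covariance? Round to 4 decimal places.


Cov = (1/n)*sum((xi-xbar)(yi-ybar))
n = 4, xbar = 27/4 = 6.75, ybar = 40/4 = 10
sum((xi-xbar)(yi-ybar)) = 88
Cov = 88 / 4 = 22

22.0000


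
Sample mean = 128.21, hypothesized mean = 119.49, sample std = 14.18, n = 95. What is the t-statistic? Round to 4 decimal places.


t = (xbar - mu0) / (s/sqrt(n))
xbar - mu0 = 128.21 - 119.49 = 8.72
sqrt(95) ≈ 9.74679434
s/sqrt(n) = 14.18 / 9.74679434 ≈ 1.45483730
t = 8.72 / 1.45483730 ≈ 5.993797

5.9938


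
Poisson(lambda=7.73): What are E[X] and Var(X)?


E[X] = Var(X) = lambda = 7.73

7.73, 7.73


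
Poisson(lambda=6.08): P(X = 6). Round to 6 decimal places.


P = e^(-lam) * lam^k / k!
e^(-6.08) ≈ 0.002288177
lam^k = 6.08^6 ≈ 50515.130077
k! = 6! = 720
P = 0.002288177 * 50515.130077 / 720 ≈ 0.160538

0.160538


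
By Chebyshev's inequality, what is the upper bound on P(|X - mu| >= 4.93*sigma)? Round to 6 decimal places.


P <= 1/k^2
k^2 = 4.93^2 = 24.3049
1/k^2 = 1 / 24.3049 ≈ 0.04114397

0.041144


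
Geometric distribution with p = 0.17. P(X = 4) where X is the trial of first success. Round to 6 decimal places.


P = (1-p)^(k-1) * p
(1-p)^(k-1) = 0.83^3 = 0.571787
P = 0.571787 * 0.17 = 0.09720379

0.097204


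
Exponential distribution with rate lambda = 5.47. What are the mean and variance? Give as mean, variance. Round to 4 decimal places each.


mean = 1/lam, var = 1/lam^2
mean = 1 / 5.47 = 100/547 ≈ 0.182815
lam^2 = 5.47^2 = 29.9209
var = 1 / 29.9209 ≈ 0.033421

0.1828, 0.0334


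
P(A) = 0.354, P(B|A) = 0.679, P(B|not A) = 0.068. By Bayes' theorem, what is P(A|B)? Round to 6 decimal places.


P(A|B) = P(B|A)*P(A) / P(B), P(B) = P(B|A)*P(A) + P(B|not A)*P(not A)
P(B|A)*P(A) = 0.679 * 0.354 = 0.240366
P(B|not A)*P(not A) = 0.068 * 0.646 = 0.043928
P(B) = 0.240366 + 0.043928 = 0.284294
P(A|B) = 0.240366 / 0.284294 ≈ 0.84548390

0.845484


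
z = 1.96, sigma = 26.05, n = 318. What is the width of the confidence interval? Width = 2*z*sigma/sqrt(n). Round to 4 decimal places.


width = 2*z*sigma/sqrt(n)
2*z*sigma = 2 * 1.96 * 26.05 = 102.116
sqrt(318) ≈ 17.832555
width = 102.116 / 17.832555 ≈ 5.726381

5.7264


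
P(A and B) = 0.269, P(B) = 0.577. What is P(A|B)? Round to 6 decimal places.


P(A|B) = P(A and B) / P(B) = 0.269 / 0.577 = 269/577 ≈ 0.46620451

0.466205


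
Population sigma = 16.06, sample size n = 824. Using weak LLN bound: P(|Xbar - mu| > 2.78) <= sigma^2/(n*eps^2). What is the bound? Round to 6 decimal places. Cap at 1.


bound = min(1, sigma^2/(n*eps^2))
sigma^2 = 16.06^2 = 257.9236
n*eps^2 = 824 * 2.78^2 = 824 * 7.7284 = 6368.2016
sigma^2/(n*eps^2) = 257.9236 / 6368.2016 ≈ 0.04050180

0.040502
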